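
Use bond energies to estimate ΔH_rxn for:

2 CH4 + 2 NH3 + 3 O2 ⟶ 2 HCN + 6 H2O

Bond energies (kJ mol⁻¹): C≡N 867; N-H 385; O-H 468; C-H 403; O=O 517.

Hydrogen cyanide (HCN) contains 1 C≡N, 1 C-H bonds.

Bonds broken (reactants):
  C-H: 8 × 403 = 3224
  N-H: 6 × 385 = 2310
  O=O: 3 × 517 = 1551
  Σ(broken) = 7085 kJ
Bonds formed (products):
  C≡N: 2 × 867 = 1734
  C-H: 2 × 403 = 806
  O-H: 12 × 468 = 5616
  Σ(formed) = 8156 kJ
ΔH = Σ(broken) − Σ(formed) = 7085 − 8156 = −1071 kJ

ΔH ≈ −1071 kJ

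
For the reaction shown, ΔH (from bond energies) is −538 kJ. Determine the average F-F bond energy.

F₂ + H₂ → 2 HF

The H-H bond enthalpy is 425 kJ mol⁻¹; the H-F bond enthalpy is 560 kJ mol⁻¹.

Let D be the F-F bond energy.
Σ(broken) = 1×D + 1×425 = 425 + D
Σ(formed) = 2×560 = 1120
ΔH = Σ(broken) − Σ(formed) = (425 + D) − (1120) = −695 + D
Setting this equal to −538 kJ gives D = 157 kJ/mol.

D(F-F) ≈ 157 kJ/mol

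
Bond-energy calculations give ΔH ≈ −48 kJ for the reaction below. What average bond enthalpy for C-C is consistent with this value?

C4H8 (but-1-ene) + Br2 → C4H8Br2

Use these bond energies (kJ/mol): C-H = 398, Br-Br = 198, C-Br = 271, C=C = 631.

D(C-C) ≈ 335 kJ/mol

Let D be the C-C bond energy.
Σ(broken) = 1×198 + 2×D + 8×398 + 1×631 = 4013 + 2D
Σ(formed) = 2×271 + 3×D + 8×398 = 3726 + 3D
ΔH = Σ(broken) − Σ(formed) = (4013 + 2D) − (3726 + 3D) = +287 − D
Setting this equal to −48 kJ gives D = 335 kJ/mol.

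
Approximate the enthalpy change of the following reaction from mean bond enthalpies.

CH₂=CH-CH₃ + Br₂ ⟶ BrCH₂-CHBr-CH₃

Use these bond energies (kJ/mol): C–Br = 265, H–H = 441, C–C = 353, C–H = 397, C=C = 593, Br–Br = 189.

ΔH ≈ −101 kJ

Bonds broken (reactants):
  Br–Br: 1 × 189 = 189
  C–C: 1 × 353 = 353
  C–H: 6 × 397 = 2382
  C=C: 1 × 593 = 593
  Σ(broken) = 3517 kJ
Bonds formed (products):
  C–Br: 2 × 265 = 530
  C–C: 2 × 353 = 706
  C–H: 6 × 397 = 2382
  Σ(formed) = 3618 kJ
ΔH = Σ(broken) − Σ(formed) = 3517 − 3618 = −101 kJ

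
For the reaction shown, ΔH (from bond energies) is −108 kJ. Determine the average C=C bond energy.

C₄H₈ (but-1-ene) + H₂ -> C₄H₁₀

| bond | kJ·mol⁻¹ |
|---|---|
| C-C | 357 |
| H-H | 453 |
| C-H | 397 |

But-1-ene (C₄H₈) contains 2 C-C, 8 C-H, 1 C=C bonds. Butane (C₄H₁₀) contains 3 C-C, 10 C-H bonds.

Let D be the C=C bond energy.
Σ(broken) = 2×357 + 8×397 + 1×D + 1×453 = 4343 + D
Σ(formed) = 3×357 + 10×397 = 5041
ΔH = Σ(broken) − Σ(formed) = (4343 + D) − (5041) = −698 + D
Setting this equal to −108 kJ gives D = 590 kJ/mol.

D(C=C) ≈ 590 kJ/mol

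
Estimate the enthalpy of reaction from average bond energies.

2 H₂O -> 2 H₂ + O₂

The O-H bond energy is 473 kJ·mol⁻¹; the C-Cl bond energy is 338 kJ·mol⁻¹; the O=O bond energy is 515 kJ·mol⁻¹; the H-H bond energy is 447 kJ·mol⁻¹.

ΔH ≈ +483 kJ

Bonds broken (reactants):
  O-H: 4 × 473 = 1892
  Σ(broken) = 1892 kJ
Bonds formed (products):
  H-H: 2 × 447 = 894
  O=O: 1 × 515 = 515
  Σ(formed) = 1409 kJ
ΔH = Σ(broken) − Σ(formed) = 1892 − 1409 = +483 kJ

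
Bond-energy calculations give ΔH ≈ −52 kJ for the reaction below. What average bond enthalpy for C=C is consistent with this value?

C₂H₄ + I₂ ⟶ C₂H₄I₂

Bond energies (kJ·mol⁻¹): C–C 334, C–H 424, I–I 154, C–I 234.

Let D be the C=C bond energy.
Σ(broken) = 4×424 + 1×D + 1×154 = 1850 + D
Σ(formed) = 1×334 + 4×424 + 2×234 = 2498
ΔH = Σ(broken) − Σ(formed) = (1850 + D) − (2498) = −648 + D
Setting this equal to −52 kJ gives D = 596 kJ/mol.

D(C=C) ≈ 596 kJ/mol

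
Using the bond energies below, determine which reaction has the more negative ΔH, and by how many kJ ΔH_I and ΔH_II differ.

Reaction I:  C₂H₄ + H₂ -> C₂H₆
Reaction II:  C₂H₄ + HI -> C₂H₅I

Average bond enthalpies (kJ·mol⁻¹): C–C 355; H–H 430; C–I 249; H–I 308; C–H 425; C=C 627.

Reaction I:
  Bonds broken (reactants):
    C–H: 4 × 425 = 1700
    C=C: 1 × 627 = 627
    H–H: 1 × 430 = 430
    Σ(broken) = 2757 kJ
  Bonds formed (products):
    C–C: 1 × 355 = 355
    C–H: 6 × 425 = 2550
    Σ(formed) = 2905 kJ
  ΔH_I = 2757 − 2905 = −148 kJ
Reaction II:
  Bonds broken (reactants):
    C–H: 4 × 425 = 1700
    C=C: 1 × 627 = 627
    H–I: 1 × 308 = 308
    Σ(broken) = 2635 kJ
  Bonds formed (products):
    C–C: 1 × 355 = 355
    C–H: 5 × 425 = 2125
    C–I: 1 × 249 = 249
    Σ(formed) = 2729 kJ
  ΔH_II = 2635 − 2729 = −94 kJ
ΔH_I − ΔH_II = −54 kJ, so reaction I has the more negative ΔH; |ΔH_I − ΔH_II| = 54 kJ.

Reaction I, by 54 kJ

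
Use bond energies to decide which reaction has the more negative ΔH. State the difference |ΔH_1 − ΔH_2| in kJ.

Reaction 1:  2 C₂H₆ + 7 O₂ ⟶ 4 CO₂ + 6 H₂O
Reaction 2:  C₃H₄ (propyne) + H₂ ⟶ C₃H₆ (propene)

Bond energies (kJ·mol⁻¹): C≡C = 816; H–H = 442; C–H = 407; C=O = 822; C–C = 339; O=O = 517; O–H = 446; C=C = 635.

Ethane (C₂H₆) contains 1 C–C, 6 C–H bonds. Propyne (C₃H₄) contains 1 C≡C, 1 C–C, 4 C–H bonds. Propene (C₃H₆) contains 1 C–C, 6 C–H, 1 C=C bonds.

Reaction 1, by 2556 kJ

Reaction 1:
  Bonds broken (reactants):
    C–C: 2 × 339 = 678
    C–H: 12 × 407 = 4884
    O=O: 7 × 517 = 3619
    Σ(broken) = 9181 kJ
  Bonds formed (products):
    C=O: 8 × 822 = 6576
    O–H: 12 × 446 = 5352
    Σ(formed) = 11928 kJ
  ΔH_1 = 9181 − 11928 = −2747 kJ
Reaction 2:
  Bonds broken (reactants):
    C≡C: 1 × 816 = 816
    C–C: 1 × 339 = 339
    C–H: 4 × 407 = 1628
    H–H: 1 × 442 = 442
    Σ(broken) = 3225 kJ
  Bonds formed (products):
    C–C: 1 × 339 = 339
    C–H: 6 × 407 = 2442
    C=C: 1 × 635 = 635
    Σ(formed) = 3416 kJ
  ΔH_2 = 3225 − 3416 = −191 kJ
ΔH_1 − ΔH_2 = −2556 kJ, so reaction 1 has the more negative ΔH; |ΔH_1 − ΔH_2| = 2556 kJ.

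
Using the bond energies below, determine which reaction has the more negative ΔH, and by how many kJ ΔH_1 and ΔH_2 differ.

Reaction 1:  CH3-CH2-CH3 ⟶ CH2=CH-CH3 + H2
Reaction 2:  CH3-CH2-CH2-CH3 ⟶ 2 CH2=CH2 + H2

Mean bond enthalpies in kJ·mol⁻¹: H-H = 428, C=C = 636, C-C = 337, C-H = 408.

Reaction 1:
  Bonds broken (reactants):
    C-C: 2 × 337 = 674
    C-H: 8 × 408 = 3264
    Σ(broken) = 3938 kJ
  Bonds formed (products):
    C-C: 1 × 337 = 337
    C-H: 6 × 408 = 2448
    C=C: 1 × 636 = 636
    H-H: 1 × 428 = 428
    Σ(formed) = 3849 kJ
  ΔH_1 = 3938 − 3849 = +89 kJ
Reaction 2:
  Bonds broken (reactants):
    C-C: 3 × 337 = 1011
    C-H: 10 × 408 = 4080
    Σ(broken) = 5091 kJ
  Bonds formed (products):
    C-H: 8 × 408 = 3264
    C=C: 2 × 636 = 1272
    H-H: 1 × 428 = 428
    Σ(formed) = 4964 kJ
  ΔH_2 = 5091 − 4964 = +127 kJ
ΔH_1 − ΔH_2 = −38 kJ, so reaction 1 has the more negative ΔH; |ΔH_1 − ΔH_2| = 38 kJ.

Reaction 1, by 38 kJ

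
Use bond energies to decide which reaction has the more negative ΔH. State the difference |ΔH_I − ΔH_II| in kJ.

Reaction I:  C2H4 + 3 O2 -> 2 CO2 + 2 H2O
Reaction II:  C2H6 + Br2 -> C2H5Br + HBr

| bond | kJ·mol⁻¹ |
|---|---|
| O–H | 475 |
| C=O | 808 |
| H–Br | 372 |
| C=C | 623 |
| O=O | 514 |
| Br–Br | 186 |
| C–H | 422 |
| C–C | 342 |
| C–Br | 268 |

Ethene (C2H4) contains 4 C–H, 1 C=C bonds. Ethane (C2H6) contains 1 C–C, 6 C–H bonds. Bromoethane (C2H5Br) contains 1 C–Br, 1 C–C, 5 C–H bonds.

Reaction I:
  Bonds broken (reactants):
    C–H: 4 × 422 = 1688
    C=C: 1 × 623 = 623
    O=O: 3 × 514 = 1542
    Σ(broken) = 3853 kJ
  Bonds formed (products):
    C=O: 4 × 808 = 3232
    O–H: 4 × 475 = 1900
    Σ(formed) = 5132 kJ
  ΔH_I = 3853 − 5132 = −1279 kJ
Reaction II:
  Bonds broken (reactants):
    Br–Br: 1 × 186 = 186
    C–C: 1 × 342 = 342
    C–H: 6 × 422 = 2532
    Σ(broken) = 3060 kJ
  Bonds formed (products):
    C–Br: 1 × 268 = 268
    C–C: 1 × 342 = 342
    C–H: 5 × 422 = 2110
    H–Br: 1 × 372 = 372
    Σ(formed) = 3092 kJ
  ΔH_II = 3060 − 3092 = −32 kJ
ΔH_I − ΔH_II = −1247 kJ, so reaction I has the more negative ΔH; |ΔH_I − ΔH_II| = 1247 kJ.

Reaction I, by 1247 kJ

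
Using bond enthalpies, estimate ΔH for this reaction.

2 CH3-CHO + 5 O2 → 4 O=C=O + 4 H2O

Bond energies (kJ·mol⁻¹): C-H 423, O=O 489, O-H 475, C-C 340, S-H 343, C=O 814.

Bonds broken (reactants):
  C-C: 2 × 340 = 680
  C-H: 8 × 423 = 3384
  C=O: 2 × 814 = 1628
  O=O: 5 × 489 = 2445
  Σ(broken) = 8137 kJ
Bonds formed (products):
  C=O: 8 × 814 = 6512
  O-H: 8 × 475 = 3800
  Σ(formed) = 10312 kJ
ΔH = Σ(broken) − Σ(formed) = 8137 − 10312 = −2175 kJ

ΔH ≈ −2175 kJ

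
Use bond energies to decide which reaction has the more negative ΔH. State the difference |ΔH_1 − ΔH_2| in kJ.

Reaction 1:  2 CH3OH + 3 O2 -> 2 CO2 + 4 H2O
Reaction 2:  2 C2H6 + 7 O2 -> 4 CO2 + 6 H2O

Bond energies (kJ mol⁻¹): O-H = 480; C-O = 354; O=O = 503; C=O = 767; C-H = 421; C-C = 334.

Reaction 2, by 1450 kJ

Reaction 1:
  Bonds broken (reactants):
    C-H: 6 × 421 = 2526
    C-O: 2 × 354 = 708
    O-H: 2 × 480 = 960
    O=O: 3 × 503 = 1509
    Σ(broken) = 5703 kJ
  Bonds formed (products):
    C=O: 4 × 767 = 3068
    O-H: 8 × 480 = 3840
    Σ(formed) = 6908 kJ
  ΔH_1 = 5703 − 6908 = −1205 kJ
Reaction 2:
  Bonds broken (reactants):
    C-C: 2 × 334 = 668
    C-H: 12 × 421 = 5052
    O=O: 7 × 503 = 3521
    Σ(broken) = 9241 kJ
  Bonds formed (products):
    C=O: 8 × 767 = 6136
    O-H: 12 × 480 = 5760
    Σ(formed) = 11896 kJ
  ΔH_2 = 9241 − 11896 = −2655 kJ
ΔH_1 − ΔH_2 = +1450 kJ, so reaction 2 has the more negative ΔH; |ΔH_1 − ΔH_2| = 1450 kJ.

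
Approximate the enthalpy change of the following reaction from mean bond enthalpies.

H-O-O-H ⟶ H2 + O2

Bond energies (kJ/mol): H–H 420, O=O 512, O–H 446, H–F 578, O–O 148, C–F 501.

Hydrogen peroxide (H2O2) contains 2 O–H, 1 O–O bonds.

ΔH ≈ +108 kJ

Bonds broken (reactants):
  O–H: 2 × 446 = 892
  O–O: 1 × 148 = 148
  Σ(broken) = 1040 kJ
Bonds formed (products):
  H–H: 1 × 420 = 420
  O=O: 1 × 512 = 512
  Σ(formed) = 932 kJ
ΔH = Σ(broken) − Σ(formed) = 1040 − 932 = +108 kJ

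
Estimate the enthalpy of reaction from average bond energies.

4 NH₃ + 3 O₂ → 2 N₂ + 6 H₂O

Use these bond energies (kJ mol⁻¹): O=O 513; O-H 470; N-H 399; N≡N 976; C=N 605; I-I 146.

ΔH ≈ −1265 kJ

Bonds broken (reactants):
  N-H: 12 × 399 = 4788
  O=O: 3 × 513 = 1539
  Σ(broken) = 6327 kJ
Bonds formed (products):
  N≡N: 2 × 976 = 1952
  O-H: 12 × 470 = 5640
  Σ(formed) = 7592 kJ
ΔH = Σ(broken) − Σ(formed) = 6327 − 7592 = −1265 kJ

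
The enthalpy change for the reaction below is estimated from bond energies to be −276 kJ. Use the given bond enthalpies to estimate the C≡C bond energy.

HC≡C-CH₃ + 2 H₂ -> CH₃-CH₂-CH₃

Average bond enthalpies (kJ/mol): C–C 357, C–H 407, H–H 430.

D(C≡C) ≈ 849 kJ/mol

Let D be the C≡C bond energy.
Σ(broken) = 1×D + 1×357 + 4×407 + 2×430 = 2845 + D
Σ(formed) = 2×357 + 8×407 = 3970
ΔH = Σ(broken) − Σ(formed) = (2845 + D) − (3970) = −1125 + D
Setting this equal to −276 kJ gives D = 849 kJ/mol.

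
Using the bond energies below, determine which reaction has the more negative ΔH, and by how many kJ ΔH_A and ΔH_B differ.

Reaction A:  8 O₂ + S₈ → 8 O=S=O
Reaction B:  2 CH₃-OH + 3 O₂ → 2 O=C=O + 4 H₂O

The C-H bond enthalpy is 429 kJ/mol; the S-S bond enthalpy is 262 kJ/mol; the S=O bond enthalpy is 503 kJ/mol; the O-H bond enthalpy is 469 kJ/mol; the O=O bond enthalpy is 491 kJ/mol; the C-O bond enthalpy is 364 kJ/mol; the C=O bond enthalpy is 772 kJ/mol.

Reaction A, by 897 kJ

Reaction A:
  Bonds broken (reactants):
    O=O: 8 × 491 = 3928
    S-S: 8 × 262 = 2096
    Σ(broken) = 6024 kJ
  Bonds formed (products):
    S=O: 16 × 503 = 8048
    Σ(formed) = 8048 kJ
  ΔH_A = 6024 − 8048 = −2024 kJ
Reaction B:
  Bonds broken (reactants):
    C-H: 6 × 429 = 2574
    C-O: 2 × 364 = 728
    O-H: 2 × 469 = 938
    O=O: 3 × 491 = 1473
    Σ(broken) = 5713 kJ
  Bonds formed (products):
    C=O: 4 × 772 = 3088
    O-H: 8 × 469 = 3752
    Σ(formed) = 6840 kJ
  ΔH_B = 5713 − 6840 = −1127 kJ
ΔH_A − ΔH_B = −897 kJ, so reaction A has the more negative ΔH; |ΔH_A − ΔH_B| = 897 kJ.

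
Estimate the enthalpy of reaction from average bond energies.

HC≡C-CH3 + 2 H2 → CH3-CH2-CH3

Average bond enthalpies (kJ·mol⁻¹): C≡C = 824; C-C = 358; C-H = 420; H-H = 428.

ΔH ≈ −358 kJ

Bonds broken (reactants):
  C≡C: 1 × 824 = 824
  C-C: 1 × 358 = 358
  C-H: 4 × 420 = 1680
  H-H: 2 × 428 = 856
  Σ(broken) = 3718 kJ
Bonds formed (products):
  C-C: 2 × 358 = 716
  C-H: 8 × 420 = 3360
  Σ(formed) = 4076 kJ
ΔH = Σ(broken) − Σ(formed) = 3718 − 4076 = −358 kJ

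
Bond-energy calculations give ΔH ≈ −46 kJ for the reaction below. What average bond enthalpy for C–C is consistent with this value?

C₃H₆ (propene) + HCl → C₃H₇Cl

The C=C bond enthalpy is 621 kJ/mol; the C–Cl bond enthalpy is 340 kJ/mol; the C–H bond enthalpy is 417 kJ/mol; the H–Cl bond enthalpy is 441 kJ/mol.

D(C–C) ≈ 351 kJ/mol

Let D be the C–C bond energy.
Σ(broken) = 1×D + 6×417 + 1×621 + 1×441 = 3564 + D
Σ(formed) = 2×D + 1×340 + 7×417 = 3259 + 2D
ΔH = Σ(broken) − Σ(formed) = (3564 + D) − (3259 + 2D) = +305 − D
Setting this equal to −46 kJ gives D = 351 kJ/mol.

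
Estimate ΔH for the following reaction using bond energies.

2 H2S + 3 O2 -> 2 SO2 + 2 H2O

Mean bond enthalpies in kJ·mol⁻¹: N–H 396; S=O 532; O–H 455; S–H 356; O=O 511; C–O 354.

Bonds broken (reactants):
  O=O: 3 × 511 = 1533
  S–H: 4 × 356 = 1424
  Σ(broken) = 2957 kJ
Bonds formed (products):
  O–H: 4 × 455 = 1820
  S=O: 4 × 532 = 2128
  Σ(formed) = 3948 kJ
ΔH = Σ(broken) − Σ(formed) = 2957 − 3948 = −991 kJ

ΔH ≈ −991 kJ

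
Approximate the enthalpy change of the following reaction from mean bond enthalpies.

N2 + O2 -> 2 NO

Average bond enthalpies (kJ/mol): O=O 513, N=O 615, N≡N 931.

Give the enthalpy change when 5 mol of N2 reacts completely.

Bonds broken (reactants):
  N≡N: 1 × 931 = 931
  O=O: 1 × 513 = 513
  Σ(broken) = 1444 kJ
Bonds formed (products):
  N=O: 2 × 615 = 1230
  Σ(formed) = 1230 kJ
ΔH = Σ(broken) − Σ(formed) = 1444 − 1230 = +214 kJ
For 5× the reaction as written: 5 × (+214) = +1070 kJ

ΔH = +1070 kJ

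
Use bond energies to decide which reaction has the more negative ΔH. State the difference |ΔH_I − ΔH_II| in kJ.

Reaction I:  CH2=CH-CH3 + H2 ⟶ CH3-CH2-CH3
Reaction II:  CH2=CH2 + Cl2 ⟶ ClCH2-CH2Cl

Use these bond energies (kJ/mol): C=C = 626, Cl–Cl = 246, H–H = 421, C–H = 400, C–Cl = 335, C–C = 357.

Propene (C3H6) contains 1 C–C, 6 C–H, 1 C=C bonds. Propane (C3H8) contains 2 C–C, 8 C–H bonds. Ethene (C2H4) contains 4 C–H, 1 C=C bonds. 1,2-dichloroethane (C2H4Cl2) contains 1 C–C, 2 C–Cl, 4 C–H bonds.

Reaction II, by 45 kJ

Reaction I:
  Bonds broken (reactants):
    C–C: 1 × 357 = 357
    C–H: 6 × 400 = 2400
    C=C: 1 × 626 = 626
    H–H: 1 × 421 = 421
    Σ(broken) = 3804 kJ
  Bonds formed (products):
    C–C: 2 × 357 = 714
    C–H: 8 × 400 = 3200
    Σ(formed) = 3914 kJ
  ΔH_I = 3804 − 3914 = −110 kJ
Reaction II:
  Bonds broken (reactants):
    C–H: 4 × 400 = 1600
    C=C: 1 × 626 = 626
    Cl–Cl: 1 × 246 = 246
    Σ(broken) = 2472 kJ
  Bonds formed (products):
    C–C: 1 × 357 = 357
    C–Cl: 2 × 335 = 670
    C–H: 4 × 400 = 1600
    Σ(formed) = 2627 kJ
  ΔH_II = 2472 − 2627 = −155 kJ
ΔH_I − ΔH_II = +45 kJ, so reaction II has the more negative ΔH; |ΔH_I − ΔH_II| = 45 kJ.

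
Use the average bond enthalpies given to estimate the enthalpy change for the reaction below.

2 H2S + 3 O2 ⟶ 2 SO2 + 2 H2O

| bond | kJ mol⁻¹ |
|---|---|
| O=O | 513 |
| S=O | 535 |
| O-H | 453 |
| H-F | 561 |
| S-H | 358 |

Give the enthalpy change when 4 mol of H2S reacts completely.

Bonds broken (reactants):
  O=O: 3 × 513 = 1539
  S-H: 4 × 358 = 1432
  Σ(broken) = 2971 kJ
Bonds formed (products):
  O-H: 4 × 453 = 1812
  S=O: 4 × 535 = 2140
  Σ(formed) = 3952 kJ
ΔH = Σ(broken) − Σ(formed) = 2971 − 3952 = −981 kJ
For 2× the reaction as written: 2 × (−981) = −1962 kJ

ΔH = −1962 kJ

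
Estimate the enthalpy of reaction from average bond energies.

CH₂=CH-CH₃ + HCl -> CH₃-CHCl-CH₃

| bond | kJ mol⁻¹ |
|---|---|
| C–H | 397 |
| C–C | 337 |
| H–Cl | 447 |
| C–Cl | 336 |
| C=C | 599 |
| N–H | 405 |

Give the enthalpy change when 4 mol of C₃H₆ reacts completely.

ΔH = −96 kJ

Bonds broken (reactants):
  C–C: 1 × 337 = 337
  C–H: 6 × 397 = 2382
  C=C: 1 × 599 = 599
  H–Cl: 1 × 447 = 447
  Σ(broken) = 3765 kJ
Bonds formed (products):
  C–C: 2 × 337 = 674
  C–Cl: 1 × 336 = 336
  C–H: 7 × 397 = 2779
  Σ(formed) = 3789 kJ
ΔH = Σ(broken) − Σ(formed) = 3765 − 3789 = −24 kJ
For 4× the reaction as written: 4 × (−24) = −96 kJ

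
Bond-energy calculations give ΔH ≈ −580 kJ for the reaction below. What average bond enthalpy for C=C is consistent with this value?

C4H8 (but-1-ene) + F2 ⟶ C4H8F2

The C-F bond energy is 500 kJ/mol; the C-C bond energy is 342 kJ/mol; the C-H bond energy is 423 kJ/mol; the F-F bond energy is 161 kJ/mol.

Let D be the C=C bond energy.
Σ(broken) = 2×342 + 8×423 + 1×D + 1×161 = 4229 + D
Σ(formed) = 3×342 + 2×500 + 8×423 = 5410
ΔH = Σ(broken) − Σ(formed) = (4229 + D) − (5410) = −1181 + D
Setting this equal to −580 kJ gives D = 601 kJ/mol.

D(C=C) ≈ 601 kJ/mol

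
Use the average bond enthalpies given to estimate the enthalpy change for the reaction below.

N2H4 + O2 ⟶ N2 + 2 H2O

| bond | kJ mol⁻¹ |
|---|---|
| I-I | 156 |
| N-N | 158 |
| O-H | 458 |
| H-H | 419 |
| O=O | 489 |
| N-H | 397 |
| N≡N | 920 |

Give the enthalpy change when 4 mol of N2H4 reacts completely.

Bonds broken (reactants):
  N-H: 4 × 397 = 1588
  N-N: 1 × 158 = 158
  O=O: 1 × 489 = 489
  Σ(broken) = 2235 kJ
Bonds formed (products):
  N≡N: 1 × 920 = 920
  O-H: 4 × 458 = 1832
  Σ(formed) = 2752 kJ
ΔH = Σ(broken) − Σ(formed) = 2235 − 2752 = −517 kJ
For 4× the reaction as written: 4 × (−517) = −2068 kJ

ΔH = −2068 kJ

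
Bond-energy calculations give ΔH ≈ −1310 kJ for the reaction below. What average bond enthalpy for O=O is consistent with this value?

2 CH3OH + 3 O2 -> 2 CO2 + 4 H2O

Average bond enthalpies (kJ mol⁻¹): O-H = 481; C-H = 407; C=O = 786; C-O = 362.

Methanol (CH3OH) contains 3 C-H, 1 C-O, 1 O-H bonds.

D(O=O) ≈ 518 kJ/mol

Let D be the O=O bond energy.
Σ(broken) = 6×407 + 2×362 + 2×481 + 3×D = 4128 + 3D
Σ(formed) = 4×786 + 8×481 = 6992
ΔH = Σ(broken) − Σ(formed) = (4128 + 3D) − (6992) = −2864 + 3D
Setting this equal to −1310 kJ gives 3D = 1554, so D = 518 kJ/mol.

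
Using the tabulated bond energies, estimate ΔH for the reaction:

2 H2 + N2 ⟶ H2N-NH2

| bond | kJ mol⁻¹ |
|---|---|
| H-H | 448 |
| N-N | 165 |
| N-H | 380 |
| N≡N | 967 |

ΔH ≈ +178 kJ

Bonds broken (reactants):
  H-H: 2 × 448 = 896
  N≡N: 1 × 967 = 967
  Σ(broken) = 1863 kJ
Bonds formed (products):
  N-H: 4 × 380 = 1520
  N-N: 1 × 165 = 165
  Σ(formed) = 1685 kJ
ΔH = Σ(broken) − Σ(formed) = 1863 − 1685 = +178 kJ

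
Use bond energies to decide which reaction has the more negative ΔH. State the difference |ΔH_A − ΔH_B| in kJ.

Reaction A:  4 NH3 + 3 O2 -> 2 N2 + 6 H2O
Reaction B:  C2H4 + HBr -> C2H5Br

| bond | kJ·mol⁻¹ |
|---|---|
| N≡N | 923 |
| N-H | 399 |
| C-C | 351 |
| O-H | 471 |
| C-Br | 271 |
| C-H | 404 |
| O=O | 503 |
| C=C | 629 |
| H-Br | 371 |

Reaction A, by 1175 kJ

Reaction A:
  Bonds broken (reactants):
    N-H: 12 × 399 = 4788
    O=O: 3 × 503 = 1509
    Σ(broken) = 6297 kJ
  Bonds formed (products):
    N≡N: 2 × 923 = 1846
    O-H: 12 × 471 = 5652
    Σ(formed) = 7498 kJ
  ΔH_A = 6297 − 7498 = −1201 kJ
Reaction B:
  Bonds broken (reactants):
    C-H: 4 × 404 = 1616
    C=C: 1 × 629 = 629
    H-Br: 1 × 371 = 371
    Σ(broken) = 2616 kJ
  Bonds formed (products):
    C-Br: 1 × 271 = 271
    C-C: 1 × 351 = 351
    C-H: 5 × 404 = 2020
    Σ(formed) = 2642 kJ
  ΔH_B = 2616 − 2642 = −26 kJ
ΔH_A − ΔH_B = −1175 kJ, so reaction A has the more negative ΔH; |ΔH_A − ΔH_B| = 1175 kJ.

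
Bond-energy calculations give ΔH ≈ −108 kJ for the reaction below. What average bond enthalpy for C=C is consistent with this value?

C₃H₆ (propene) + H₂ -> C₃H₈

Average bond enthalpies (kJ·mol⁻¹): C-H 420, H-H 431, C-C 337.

D(C=C) ≈ 638 kJ/mol

Let D be the C=C bond energy.
Σ(broken) = 1×337 + 6×420 + 1×D + 1×431 = 3288 + D
Σ(formed) = 2×337 + 8×420 = 4034
ΔH = Σ(broken) − Σ(formed) = (3288 + D) − (4034) = −746 + D
Setting this equal to −108 kJ gives D = 638 kJ/mol.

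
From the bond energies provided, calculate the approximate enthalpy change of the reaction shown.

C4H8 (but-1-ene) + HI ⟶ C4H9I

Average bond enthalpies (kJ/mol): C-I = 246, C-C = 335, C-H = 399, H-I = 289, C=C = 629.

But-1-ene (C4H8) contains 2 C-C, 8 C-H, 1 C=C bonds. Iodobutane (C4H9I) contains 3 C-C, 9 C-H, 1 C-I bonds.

Bonds broken (reactants):
  C-C: 2 × 335 = 670
  C-H: 8 × 399 = 3192
  C=C: 1 × 629 = 629
  H-I: 1 × 289 = 289
  Σ(broken) = 4780 kJ
Bonds formed (products):
  C-C: 3 × 335 = 1005
  C-H: 9 × 399 = 3591
  C-I: 1 × 246 = 246
  Σ(formed) = 4842 kJ
ΔH = Σ(broken) − Σ(formed) = 4780 − 4842 = −62 kJ

ΔH ≈ −62 kJ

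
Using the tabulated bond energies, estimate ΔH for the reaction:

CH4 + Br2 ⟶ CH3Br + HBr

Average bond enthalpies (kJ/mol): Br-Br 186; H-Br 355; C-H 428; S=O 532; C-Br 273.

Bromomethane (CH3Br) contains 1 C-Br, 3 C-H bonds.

ΔH ≈ −14 kJ

Bonds broken (reactants):
  Br-Br: 1 × 186 = 186
  C-H: 4 × 428 = 1712
  Σ(broken) = 1898 kJ
Bonds formed (products):
  C-Br: 1 × 273 = 273
  C-H: 3 × 428 = 1284
  H-Br: 1 × 355 = 355
  Σ(formed) = 1912 kJ
ΔH = Σ(broken) − Σ(formed) = 1898 − 1912 = −14 kJ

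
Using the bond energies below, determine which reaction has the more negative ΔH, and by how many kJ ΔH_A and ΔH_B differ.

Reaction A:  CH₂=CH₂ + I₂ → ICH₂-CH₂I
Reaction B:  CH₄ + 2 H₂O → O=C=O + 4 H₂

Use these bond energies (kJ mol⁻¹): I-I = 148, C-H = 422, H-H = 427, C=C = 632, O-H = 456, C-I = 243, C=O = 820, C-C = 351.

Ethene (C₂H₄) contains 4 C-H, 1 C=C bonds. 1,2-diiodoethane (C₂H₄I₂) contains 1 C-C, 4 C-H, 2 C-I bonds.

Reaction A, by 221 kJ

Reaction A:
  Bonds broken (reactants):
    C-H: 4 × 422 = 1688
    C=C: 1 × 632 = 632
    I-I: 1 × 148 = 148
    Σ(broken) = 2468 kJ
  Bonds formed (products):
    C-C: 1 × 351 = 351
    C-H: 4 × 422 = 1688
    C-I: 2 × 243 = 486
    Σ(formed) = 2525 kJ
  ΔH_A = 2468 − 2525 = −57 kJ
Reaction B:
  Bonds broken (reactants):
    C-H: 4 × 422 = 1688
    O-H: 4 × 456 = 1824
    Σ(broken) = 3512 kJ
  Bonds formed (products):
    C=O: 2 × 820 = 1640
    H-H: 4 × 427 = 1708
    Σ(formed) = 3348 kJ
  ΔH_B = 3512 − 3348 = +164 kJ
ΔH_A − ΔH_B = −221 kJ, so reaction A has the more negative ΔH; |ΔH_A − ΔH_B| = 221 kJ.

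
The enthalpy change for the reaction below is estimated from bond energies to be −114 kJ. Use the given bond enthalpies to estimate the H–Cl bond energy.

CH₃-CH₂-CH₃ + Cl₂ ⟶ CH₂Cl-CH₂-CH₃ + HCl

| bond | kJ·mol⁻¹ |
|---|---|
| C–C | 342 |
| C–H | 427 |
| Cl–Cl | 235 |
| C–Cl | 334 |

Let D be the H–Cl bond energy.
Σ(broken) = 2×342 + 8×427 + 1×235 = 4335
Σ(formed) = 2×342 + 1×334 + 7×427 + 1×D = 4007 + D
ΔH = Σ(broken) − Σ(formed) = (4335) − (4007 + D) = +328 − D
Setting this equal to −114 kJ gives D = 442 kJ/mol.

D(H–Cl) ≈ 442 kJ/mol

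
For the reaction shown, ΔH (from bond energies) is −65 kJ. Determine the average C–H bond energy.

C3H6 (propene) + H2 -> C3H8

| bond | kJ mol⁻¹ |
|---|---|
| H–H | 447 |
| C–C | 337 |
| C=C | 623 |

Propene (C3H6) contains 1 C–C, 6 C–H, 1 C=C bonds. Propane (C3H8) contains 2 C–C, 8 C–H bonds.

Let D be the C–H bond energy.
Σ(broken) = 1×337 + 6×D + 1×623 + 1×447 = 1407 + 6D
Σ(formed) = 2×337 + 8×D = 674 + 8D
ΔH = Σ(broken) − Σ(formed) = (1407 + 6D) − (674 + 8D) = +733 − 2D
Setting this equal to −65 kJ gives 2D = 798, so D = 399 kJ/mol.

D(C–H) ≈ 399 kJ/mol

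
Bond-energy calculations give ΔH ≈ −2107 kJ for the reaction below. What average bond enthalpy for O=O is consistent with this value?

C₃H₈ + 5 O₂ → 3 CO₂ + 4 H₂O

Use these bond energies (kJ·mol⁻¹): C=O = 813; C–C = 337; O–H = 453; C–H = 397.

Let D be the O=O bond energy.
Σ(broken) = 2×337 + 8×397 + 5×D = 3850 + 5D
Σ(formed) = 6×813 + 8×453 = 8502
ΔH = Σ(broken) − Σ(formed) = (3850 + 5D) − (8502) = −4652 + 5D
Setting this equal to −2107 kJ gives 5D = 2545, so D = 509 kJ/mol.

D(O=O) ≈ 509 kJ/mol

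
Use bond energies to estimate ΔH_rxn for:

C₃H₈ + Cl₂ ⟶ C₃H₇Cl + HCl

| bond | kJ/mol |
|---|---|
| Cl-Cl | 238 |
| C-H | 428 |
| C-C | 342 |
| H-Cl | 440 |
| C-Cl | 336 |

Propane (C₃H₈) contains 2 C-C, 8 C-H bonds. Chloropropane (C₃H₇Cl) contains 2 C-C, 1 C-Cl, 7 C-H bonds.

ΔH ≈ −110 kJ

Bonds broken (reactants):
  C-C: 2 × 342 = 684
  C-H: 8 × 428 = 3424
  Cl-Cl: 1 × 238 = 238
  Σ(broken) = 4346 kJ
Bonds formed (products):
  C-C: 2 × 342 = 684
  C-Cl: 1 × 336 = 336
  C-H: 7 × 428 = 2996
  H-Cl: 1 × 440 = 440
  Σ(formed) = 4456 kJ
ΔH = Σ(broken) − Σ(formed) = 4346 − 4456 = −110 kJ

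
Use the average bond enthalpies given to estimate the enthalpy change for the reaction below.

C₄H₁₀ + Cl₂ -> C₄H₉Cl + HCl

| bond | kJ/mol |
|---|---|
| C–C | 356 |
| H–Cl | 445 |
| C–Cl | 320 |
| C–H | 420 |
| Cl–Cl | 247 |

ΔH ≈ −98 kJ

Bonds broken (reactants):
  C–C: 3 × 356 = 1068
  C–H: 10 × 420 = 4200
  Cl–Cl: 1 × 247 = 247
  Σ(broken) = 5515 kJ
Bonds formed (products):
  C–C: 3 × 356 = 1068
  C–Cl: 1 × 320 = 320
  C–H: 9 × 420 = 3780
  H–Cl: 1 × 445 = 445
  Σ(formed) = 5613 kJ
ΔH = Σ(broken) − Σ(formed) = 5515 − 5613 = −98 kJ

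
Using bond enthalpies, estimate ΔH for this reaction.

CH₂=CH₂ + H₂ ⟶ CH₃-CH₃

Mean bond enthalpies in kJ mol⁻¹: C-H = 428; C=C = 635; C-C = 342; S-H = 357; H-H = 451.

Bonds broken (reactants):
  C-H: 4 × 428 = 1712
  C=C: 1 × 635 = 635
  H-H: 1 × 451 = 451
  Σ(broken) = 2798 kJ
Bonds formed (products):
  C-C: 1 × 342 = 342
  C-H: 6 × 428 = 2568
  Σ(formed) = 2910 kJ
ΔH = Σ(broken) − Σ(formed) = 2798 − 2910 = −112 kJ

ΔH ≈ −112 kJ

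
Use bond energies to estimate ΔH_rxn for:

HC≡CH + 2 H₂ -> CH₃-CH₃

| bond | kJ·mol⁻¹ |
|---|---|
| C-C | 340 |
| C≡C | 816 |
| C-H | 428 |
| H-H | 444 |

ΔH ≈ −348 kJ

Bonds broken (reactants):
  C≡C: 1 × 816 = 816
  C-H: 2 × 428 = 856
  H-H: 2 × 444 = 888
  Σ(broken) = 2560 kJ
Bonds formed (products):
  C-C: 1 × 340 = 340
  C-H: 6 × 428 = 2568
  Σ(formed) = 2908 kJ
ΔH = Σ(broken) − Σ(formed) = 2560 − 2908 = −348 kJ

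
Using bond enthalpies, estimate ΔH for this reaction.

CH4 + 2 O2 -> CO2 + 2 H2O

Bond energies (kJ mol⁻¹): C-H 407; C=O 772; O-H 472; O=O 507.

Bonds broken (reactants):
  C-H: 4 × 407 = 1628
  O=O: 2 × 507 = 1014
  Σ(broken) = 2642 kJ
Bonds formed (products):
  C=O: 2 × 772 = 1544
  O-H: 4 × 472 = 1888
  Σ(formed) = 3432 kJ
ΔH = Σ(broken) − Σ(formed) = 2642 − 3432 = −790 kJ

ΔH ≈ −790 kJ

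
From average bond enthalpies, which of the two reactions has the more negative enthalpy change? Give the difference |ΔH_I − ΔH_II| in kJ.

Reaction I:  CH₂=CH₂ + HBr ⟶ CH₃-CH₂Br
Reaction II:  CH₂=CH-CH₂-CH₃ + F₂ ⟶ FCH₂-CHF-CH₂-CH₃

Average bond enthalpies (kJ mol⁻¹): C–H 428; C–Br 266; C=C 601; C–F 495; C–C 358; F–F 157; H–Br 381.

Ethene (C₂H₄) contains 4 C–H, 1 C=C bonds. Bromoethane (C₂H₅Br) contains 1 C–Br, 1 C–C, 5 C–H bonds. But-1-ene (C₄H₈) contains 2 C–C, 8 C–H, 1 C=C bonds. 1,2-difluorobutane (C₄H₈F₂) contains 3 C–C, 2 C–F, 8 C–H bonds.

Reaction I:
  Bonds broken (reactants):
    C–H: 4 × 428 = 1712
    C=C: 1 × 601 = 601
    H–Br: 1 × 381 = 381
    Σ(broken) = 2694 kJ
  Bonds formed (products):
    C–Br: 1 × 266 = 266
    C–C: 1 × 358 = 358
    C–H: 5 × 428 = 2140
    Σ(formed) = 2764 kJ
  ΔH_I = 2694 − 2764 = −70 kJ
Reaction II:
  Bonds broken (reactants):
    C–C: 2 × 358 = 716
    C–H: 8 × 428 = 3424
    C=C: 1 × 601 = 601
    F–F: 1 × 157 = 157
    Σ(broken) = 4898 kJ
  Bonds formed (products):
    C–C: 3 × 358 = 1074
    C–F: 2 × 495 = 990
    C–H: 8 × 428 = 3424
    Σ(formed) = 5488 kJ
  ΔH_II = 4898 − 5488 = −590 kJ
ΔH_I − ΔH_II = +520 kJ, so reaction II has the more negative ΔH; |ΔH_I − ΔH_II| = 520 kJ.

Reaction II, by 520 kJ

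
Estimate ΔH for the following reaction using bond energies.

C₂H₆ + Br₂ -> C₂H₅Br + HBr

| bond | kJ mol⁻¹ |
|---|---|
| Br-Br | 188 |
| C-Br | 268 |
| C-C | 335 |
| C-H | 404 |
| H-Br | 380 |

ΔH ≈ −56 kJ

Bonds broken (reactants):
  Br-Br: 1 × 188 = 188
  C-C: 1 × 335 = 335
  C-H: 6 × 404 = 2424
  Σ(broken) = 2947 kJ
Bonds formed (products):
  C-Br: 1 × 268 = 268
  C-C: 1 × 335 = 335
  C-H: 5 × 404 = 2020
  H-Br: 1 × 380 = 380
  Σ(formed) = 3003 kJ
ΔH = Σ(broken) − Σ(formed) = 2947 − 3003 = −56 kJ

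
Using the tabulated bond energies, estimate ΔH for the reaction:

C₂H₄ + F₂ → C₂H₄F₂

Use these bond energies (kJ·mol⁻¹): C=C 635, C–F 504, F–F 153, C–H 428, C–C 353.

ΔH ≈ −573 kJ

Bonds broken (reactants):
  C–H: 4 × 428 = 1712
  C=C: 1 × 635 = 635
  F–F: 1 × 153 = 153
  Σ(broken) = 2500 kJ
Bonds formed (products):
  C–C: 1 × 353 = 353
  C–F: 2 × 504 = 1008
  C–H: 4 × 428 = 1712
  Σ(formed) = 3073 kJ
ΔH = Σ(broken) − Σ(formed) = 2500 − 3073 = −573 kJ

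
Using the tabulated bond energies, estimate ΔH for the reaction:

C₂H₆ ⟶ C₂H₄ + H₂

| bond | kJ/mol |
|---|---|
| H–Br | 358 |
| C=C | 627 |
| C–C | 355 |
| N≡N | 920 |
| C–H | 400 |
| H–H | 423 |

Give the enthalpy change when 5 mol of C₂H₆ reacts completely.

Bonds broken (reactants):
  C–C: 1 × 355 = 355
  C–H: 6 × 400 = 2400
  Σ(broken) = 2755 kJ
Bonds formed (products):
  C–H: 4 × 400 = 1600
  C=C: 1 × 627 = 627
  H–H: 1 × 423 = 423
  Σ(formed) = 2650 kJ
ΔH = Σ(broken) − Σ(formed) = 2755 − 2650 = +105 kJ
For 5× the reaction as written: 5 × (+105) = +525 kJ

ΔH = +525 kJ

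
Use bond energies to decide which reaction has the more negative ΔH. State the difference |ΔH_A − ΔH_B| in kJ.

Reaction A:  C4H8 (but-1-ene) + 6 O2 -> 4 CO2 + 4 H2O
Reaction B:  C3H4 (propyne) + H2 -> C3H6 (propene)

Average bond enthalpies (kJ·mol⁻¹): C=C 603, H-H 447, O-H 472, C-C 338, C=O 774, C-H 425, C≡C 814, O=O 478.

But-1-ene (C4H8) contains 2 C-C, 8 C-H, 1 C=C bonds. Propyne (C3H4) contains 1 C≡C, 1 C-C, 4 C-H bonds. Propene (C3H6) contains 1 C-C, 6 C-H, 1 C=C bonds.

Reaction A, by 2229 kJ

Reaction A:
  Bonds broken (reactants):
    C-C: 2 × 338 = 676
    C-H: 8 × 425 = 3400
    C=C: 1 × 603 = 603
    O=O: 6 × 478 = 2868
    Σ(broken) = 7547 kJ
  Bonds formed (products):
    C=O: 8 × 774 = 6192
    O-H: 8 × 472 = 3776
    Σ(formed) = 9968 kJ
  ΔH_A = 7547 − 9968 = −2421 kJ
Reaction B:
  Bonds broken (reactants):
    C≡C: 1 × 814 = 814
    C-C: 1 × 338 = 338
    C-H: 4 × 425 = 1700
    H-H: 1 × 447 = 447
    Σ(broken) = 3299 kJ
  Bonds formed (products):
    C-C: 1 × 338 = 338
    C-H: 6 × 425 = 2550
    C=C: 1 × 603 = 603
    Σ(formed) = 3491 kJ
  ΔH_B = 3299 − 3491 = −192 kJ
ΔH_A − ΔH_B = −2229 kJ, so reaction A has the more negative ΔH; |ΔH_A − ΔH_B| = 2229 kJ.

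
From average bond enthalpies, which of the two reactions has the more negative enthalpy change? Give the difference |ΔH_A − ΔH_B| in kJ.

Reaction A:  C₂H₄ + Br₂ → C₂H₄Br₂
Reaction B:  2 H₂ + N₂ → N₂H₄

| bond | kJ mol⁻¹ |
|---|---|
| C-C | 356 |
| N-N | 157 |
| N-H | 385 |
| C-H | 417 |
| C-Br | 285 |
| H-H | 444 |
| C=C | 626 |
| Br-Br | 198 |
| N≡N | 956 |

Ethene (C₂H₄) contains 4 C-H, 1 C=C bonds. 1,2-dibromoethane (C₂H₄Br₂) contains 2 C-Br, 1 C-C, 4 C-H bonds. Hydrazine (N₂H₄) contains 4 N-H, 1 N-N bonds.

Reaction A, by 249 kJ

Reaction A:
  Bonds broken (reactants):
    Br-Br: 1 × 198 = 198
    C-H: 4 × 417 = 1668
    C=C: 1 × 626 = 626
    Σ(broken) = 2492 kJ
  Bonds formed (products):
    C-Br: 2 × 285 = 570
    C-C: 1 × 356 = 356
    C-H: 4 × 417 = 1668
    Σ(formed) = 2594 kJ
  ΔH_A = 2492 − 2594 = −102 kJ
Reaction B:
  Bonds broken (reactants):
    H-H: 2 × 444 = 888
    N≡N: 1 × 956 = 956
    Σ(broken) = 1844 kJ
  Bonds formed (products):
    N-H: 4 × 385 = 1540
    N-N: 1 × 157 = 157
    Σ(formed) = 1697 kJ
  ΔH_B = 1844 − 1697 = +147 kJ
ΔH_A − ΔH_B = −249 kJ, so reaction A has the more negative ΔH; |ΔH_A − ΔH_B| = 249 kJ.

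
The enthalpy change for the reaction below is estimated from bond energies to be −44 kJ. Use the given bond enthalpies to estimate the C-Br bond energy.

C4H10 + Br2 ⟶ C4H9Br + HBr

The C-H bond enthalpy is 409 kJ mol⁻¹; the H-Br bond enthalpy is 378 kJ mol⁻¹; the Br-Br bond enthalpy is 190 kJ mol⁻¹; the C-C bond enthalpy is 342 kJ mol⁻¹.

D(C-Br) ≈ 265 kJ/mol

Let D be the C-Br bond energy.
Σ(broken) = 1×190 + 3×342 + 10×409 = 5306
Σ(formed) = 1×D + 3×342 + 9×409 + 1×378 = 5085 + D
ΔH = Σ(broken) − Σ(formed) = (5306) − (5085 + D) = +221 − D
Setting this equal to −44 kJ gives D = 265 kJ/mol.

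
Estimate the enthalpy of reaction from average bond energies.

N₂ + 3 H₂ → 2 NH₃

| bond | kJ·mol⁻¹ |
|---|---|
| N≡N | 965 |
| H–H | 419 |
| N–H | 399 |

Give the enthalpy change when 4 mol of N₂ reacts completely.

Bonds broken (reactants):
  H–H: 3 × 419 = 1257
  N≡N: 1 × 965 = 965
  Σ(broken) = 2222 kJ
Bonds formed (products):
  N–H: 6 × 399 = 2394
  Σ(formed) = 2394 kJ
ΔH = Σ(broken) − Σ(formed) = 2222 − 2394 = −172 kJ
For 4× the reaction as written: 4 × (−172) = −688 kJ

ΔH = −688 kJ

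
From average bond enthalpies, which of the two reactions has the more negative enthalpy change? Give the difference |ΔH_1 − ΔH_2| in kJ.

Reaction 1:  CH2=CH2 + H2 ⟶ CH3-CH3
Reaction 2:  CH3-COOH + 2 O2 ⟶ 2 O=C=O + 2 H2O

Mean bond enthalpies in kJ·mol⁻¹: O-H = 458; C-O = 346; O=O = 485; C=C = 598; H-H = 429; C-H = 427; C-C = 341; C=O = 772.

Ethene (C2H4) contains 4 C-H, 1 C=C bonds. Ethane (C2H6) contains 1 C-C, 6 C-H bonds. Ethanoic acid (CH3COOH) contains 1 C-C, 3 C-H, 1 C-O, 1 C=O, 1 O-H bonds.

Reaction 1:
  Bonds broken (reactants):
    C-H: 4 × 427 = 1708
    C=C: 1 × 598 = 598
    H-H: 1 × 429 = 429
    Σ(broken) = 2735 kJ
  Bonds formed (products):
    C-C: 1 × 341 = 341
    C-H: 6 × 427 = 2562
    Σ(formed) = 2903 kJ
  ΔH_1 = 2735 − 2903 = −168 kJ
Reaction 2:
  Bonds broken (reactants):
    C-C: 1 × 341 = 341
    C-H: 3 × 427 = 1281
    C-O: 1 × 346 = 346
    C=O: 1 × 772 = 772
    O-H: 1 × 458 = 458
    O=O: 2 × 485 = 970
    Σ(broken) = 4168 kJ
  Bonds formed (products):
    C=O: 4 × 772 = 3088
    O-H: 4 × 458 = 1832
    Σ(formed) = 4920 kJ
  ΔH_2 = 4168 − 4920 = −752 kJ
ΔH_1 − ΔH_2 = +584 kJ, so reaction 2 has the more negative ΔH; |ΔH_1 − ΔH_2| = 584 kJ.

Reaction 2, by 584 kJ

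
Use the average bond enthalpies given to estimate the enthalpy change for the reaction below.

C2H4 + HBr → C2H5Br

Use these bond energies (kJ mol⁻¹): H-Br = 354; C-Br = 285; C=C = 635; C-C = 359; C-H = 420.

ΔH ≈ −75 kJ

Bonds broken (reactants):
  C-H: 4 × 420 = 1680
  C=C: 1 × 635 = 635
  H-Br: 1 × 354 = 354
  Σ(broken) = 2669 kJ
Bonds formed (products):
  C-Br: 1 × 285 = 285
  C-C: 1 × 359 = 359
  C-H: 5 × 420 = 2100
  Σ(formed) = 2744 kJ
ΔH = Σ(broken) − Σ(formed) = 2669 − 2744 = −75 kJ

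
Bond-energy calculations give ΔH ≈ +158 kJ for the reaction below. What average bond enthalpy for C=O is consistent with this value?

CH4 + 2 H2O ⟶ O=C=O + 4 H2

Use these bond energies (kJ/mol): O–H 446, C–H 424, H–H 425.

Let D be the C=O bond energy.
Σ(broken) = 4×424 + 4×446 = 3480
Σ(formed) = 2×D + 4×425 = 1700 + 2D
ΔH = Σ(broken) − Σ(formed) = (3480) − (1700 + 2D) = +1780 − 2D
Setting this equal to +158 kJ gives 2D = 1622, so D = 811 kJ/mol.

D(C=O) ≈ 811 kJ/mol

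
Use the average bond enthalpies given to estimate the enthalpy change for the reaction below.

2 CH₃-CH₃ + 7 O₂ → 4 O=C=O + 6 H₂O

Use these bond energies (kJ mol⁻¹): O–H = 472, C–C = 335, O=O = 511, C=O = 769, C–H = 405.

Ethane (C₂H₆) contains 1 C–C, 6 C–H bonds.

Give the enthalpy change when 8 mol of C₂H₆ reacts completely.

Bonds broken (reactants):
  C–C: 2 × 335 = 670
  C–H: 12 × 405 = 4860
  O=O: 7 × 511 = 3577
  Σ(broken) = 9107 kJ
Bonds formed (products):
  C=O: 8 × 769 = 6152
  O–H: 12 × 472 = 5664
  Σ(formed) = 11816 kJ
ΔH = Σ(broken) − Σ(formed) = 9107 − 11816 = −2709 kJ
For 4× the reaction as written: 4 × (−2709) = −10836 kJ

ΔH = −10836 kJ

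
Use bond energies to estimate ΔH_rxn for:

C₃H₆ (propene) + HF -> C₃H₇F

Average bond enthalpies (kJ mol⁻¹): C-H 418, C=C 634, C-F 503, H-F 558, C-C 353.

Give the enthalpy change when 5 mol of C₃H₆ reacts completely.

ΔH = −410 kJ

Bonds broken (reactants):
  C-C: 1 × 353 = 353
  C-H: 6 × 418 = 2508
  C=C: 1 × 634 = 634
  H-F: 1 × 558 = 558
  Σ(broken) = 4053 kJ
Bonds formed (products):
  C-C: 2 × 353 = 706
  C-F: 1 × 503 = 503
  C-H: 7 × 418 = 2926
  Σ(formed) = 4135 kJ
ΔH = Σ(broken) − Σ(formed) = 4053 − 4135 = −82 kJ
For 5× the reaction as written: 5 × (−82) = −410 kJ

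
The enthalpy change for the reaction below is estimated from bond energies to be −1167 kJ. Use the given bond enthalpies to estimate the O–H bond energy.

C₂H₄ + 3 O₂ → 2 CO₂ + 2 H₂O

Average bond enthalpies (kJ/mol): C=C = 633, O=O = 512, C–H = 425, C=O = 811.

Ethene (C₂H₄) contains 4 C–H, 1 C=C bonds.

D(O–H) ≈ 448 kJ/mol

Let D be the O–H bond energy.
Σ(broken) = 4×425 + 1×633 + 3×512 = 3869
Σ(formed) = 4×811 + 4×D = 3244 + 4D
ΔH = Σ(broken) − Σ(formed) = (3869) − (3244 + 4D) = +625 − 4D
Setting this equal to −1167 kJ gives 4D = 1792, so D = 448 kJ/mol.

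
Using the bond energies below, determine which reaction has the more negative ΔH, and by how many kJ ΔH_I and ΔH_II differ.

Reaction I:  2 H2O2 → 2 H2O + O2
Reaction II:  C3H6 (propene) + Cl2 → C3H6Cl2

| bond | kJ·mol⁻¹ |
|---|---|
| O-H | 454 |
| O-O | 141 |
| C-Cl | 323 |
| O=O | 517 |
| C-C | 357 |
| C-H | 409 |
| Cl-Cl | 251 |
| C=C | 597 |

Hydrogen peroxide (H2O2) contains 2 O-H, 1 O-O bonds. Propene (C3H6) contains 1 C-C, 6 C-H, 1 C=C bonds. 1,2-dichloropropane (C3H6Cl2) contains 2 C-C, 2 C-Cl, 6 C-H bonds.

Reaction I:
  Bonds broken (reactants):
    O-H: 4 × 454 = 1816
    O-O: 2 × 141 = 282
    Σ(broken) = 2098 kJ
  Bonds formed (products):
    O-H: 4 × 454 = 1816
    O=O: 1 × 517 = 517
    Σ(formed) = 2333 kJ
  ΔH_I = 2098 − 2333 = −235 kJ
Reaction II:
  Bonds broken (reactants):
    C-C: 1 × 357 = 357
    C-H: 6 × 409 = 2454
    C=C: 1 × 597 = 597
    Cl-Cl: 1 × 251 = 251
    Σ(broken) = 3659 kJ
  Bonds formed (products):
    C-C: 2 × 357 = 714
    C-Cl: 2 × 323 = 646
    C-H: 6 × 409 = 2454
    Σ(formed) = 3814 kJ
  ΔH_II = 3659 − 3814 = −155 kJ
ΔH_I − ΔH_II = −80 kJ, so reaction I has the more negative ΔH; |ΔH_I − ΔH_II| = 80 kJ.

Reaction I, by 80 kJ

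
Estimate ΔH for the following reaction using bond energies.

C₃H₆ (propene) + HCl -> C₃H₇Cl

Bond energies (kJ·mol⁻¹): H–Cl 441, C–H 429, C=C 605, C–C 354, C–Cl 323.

ΔH ≈ −60 kJ

Bonds broken (reactants):
  C–C: 1 × 354 = 354
  C–H: 6 × 429 = 2574
  C=C: 1 × 605 = 605
  H–Cl: 1 × 441 = 441
  Σ(broken) = 3974 kJ
Bonds formed (products):
  C–C: 2 × 354 = 708
  C–Cl: 1 × 323 = 323
  C–H: 7 × 429 = 3003
  Σ(formed) = 4034 kJ
ΔH = Σ(broken) − Σ(formed) = 3974 − 4034 = −60 kJ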